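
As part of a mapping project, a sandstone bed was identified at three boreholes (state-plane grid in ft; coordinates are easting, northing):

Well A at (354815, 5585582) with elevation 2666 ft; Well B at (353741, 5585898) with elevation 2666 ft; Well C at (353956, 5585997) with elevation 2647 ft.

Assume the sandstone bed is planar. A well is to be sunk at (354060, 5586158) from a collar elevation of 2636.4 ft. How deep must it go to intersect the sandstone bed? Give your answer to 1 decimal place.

Let the plane be z = a·easting + b·northing + c.
Well B−Well A: −1074a + 316b = 0;  Well C−Well A: −859a + 415b = −19.
Solving gives a = −0.034453077, b = −0.117096852.
Then c = 2666 − a·354815 − b·5585582 = 668944.54.
At (354060, 5586158): z_contact = −12198.46 − 654121.52 + 668944.54 = 2624.56 ft.
Depth below ground = 2636.4 − 2624.56 = 11.8 ft.

11.8 ft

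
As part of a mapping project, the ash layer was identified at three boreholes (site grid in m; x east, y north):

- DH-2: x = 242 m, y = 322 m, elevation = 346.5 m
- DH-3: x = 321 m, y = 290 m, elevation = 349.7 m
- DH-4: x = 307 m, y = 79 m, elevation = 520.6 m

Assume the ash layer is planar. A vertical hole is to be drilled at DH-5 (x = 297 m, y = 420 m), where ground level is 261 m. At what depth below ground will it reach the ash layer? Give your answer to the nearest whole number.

7 m

Two edge vectors: DH-2→DH-3 = (79, -32, 3.2), DH-2→DH-4 = (65, -243, 174.1).
Normal n = (DH-2→DH-3) × (DH-2→DH-4) = (-4793.6, -13545.9, -17117).
So ∂z/∂x = −n_x/n_z = −0.28005 and ∂z/∂y = −n_y/n_z = −0.79137.
Intercept c from DH-2: 346.5 + 67.77 + 254.82 = 669.09.
At (297, 420): z_contact = −83.2 − 332.4 + 669.09 = 253.5 m.
Depth below ground = 261 − 253.5 = 7 m.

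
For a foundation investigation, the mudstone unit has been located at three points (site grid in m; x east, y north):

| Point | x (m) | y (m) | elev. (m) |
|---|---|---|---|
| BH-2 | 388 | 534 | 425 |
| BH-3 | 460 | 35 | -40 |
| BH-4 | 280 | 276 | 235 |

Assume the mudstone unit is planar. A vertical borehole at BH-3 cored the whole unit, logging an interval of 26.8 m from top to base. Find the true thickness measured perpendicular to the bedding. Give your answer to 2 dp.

19.45 m

Let the plane be z = a·x + b·y + c.
BH-3−BH-2: 72a − 499b = −465;  BH-4−BH-2: −108a − 258b = −190.
Solving gives a = −0.34719, b = 0.88177.
|∇z| = √(a²+b²) = 0.94766, so dip δ = arctan(0.94766) = 43.46°.
True thickness = vertical thickness × cos δ = 26.8 × cos 43.46° = 19.45 m.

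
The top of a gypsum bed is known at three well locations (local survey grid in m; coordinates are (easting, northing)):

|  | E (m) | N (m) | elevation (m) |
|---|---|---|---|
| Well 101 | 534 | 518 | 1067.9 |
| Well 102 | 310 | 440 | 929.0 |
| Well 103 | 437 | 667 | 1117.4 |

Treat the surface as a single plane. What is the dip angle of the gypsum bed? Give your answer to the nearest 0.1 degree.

36.0°

Let the plane be z = a·E + b·N + c.
Well 102−Well 101: −224a − 78b = −138.9;  Well 103−Well 101: −97a + 149b = 49.5.
Solving gives a = 0.41119, b = 0.59990.
Gradient magnitude |∇z| = √(a² + b²) = √(0.16908 + 0.35989) = 0.72730.
True dip = arctan(0.72730) = 36.0°, dipping toward SW (azimuth ≈ 214°).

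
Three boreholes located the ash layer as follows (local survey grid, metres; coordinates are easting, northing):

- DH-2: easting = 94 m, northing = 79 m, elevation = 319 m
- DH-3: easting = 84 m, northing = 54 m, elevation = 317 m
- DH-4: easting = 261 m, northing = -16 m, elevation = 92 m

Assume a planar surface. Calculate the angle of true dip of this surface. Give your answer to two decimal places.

Two edge vectors: DH-2→DH-3 = (-10, -25, -2), DH-2→DH-4 = (167, -95, -227).
Normal n = (DH-2→DH-3) × (DH-2→DH-4) = (5485, -2604, 5125).
So ∂z/∂easting = −n_x/n_z = −1.07024 and ∂z/∂northing = −n_y/n_z = 0.50810.
Gradient magnitude |∇z| = √(a² + b²) = √(1.14542 + 0.25816) = 1.18473.
True dip = arctan(1.18473) = 49.83°, dipping toward ESE (azimuth ≈ 115°).

49.83°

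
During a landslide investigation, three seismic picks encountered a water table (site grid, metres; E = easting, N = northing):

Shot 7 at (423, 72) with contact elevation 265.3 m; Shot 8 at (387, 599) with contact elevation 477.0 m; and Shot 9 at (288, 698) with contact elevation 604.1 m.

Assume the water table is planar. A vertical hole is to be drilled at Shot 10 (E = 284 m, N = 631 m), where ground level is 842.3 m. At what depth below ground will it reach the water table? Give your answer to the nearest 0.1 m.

257.0 m

Two edge vectors: Shot 7→Shot 8 = (-36, 527, 211.7), Shot 7→Shot 9 = (-135, 626, 338.8).
Normal n = (Shot 7→Shot 8) × (Shot 7→Shot 9) = (46023.4, -16382.7, 48609).
So ∂z/∂E = −n_x/n_z = −0.94681 and ∂z/∂N = −n_y/n_z = 0.33703.
Intercept c from Shot 7: 265.3 + 400.50 − 24.27 = 641.53.
At (284, 631): z_contact = −268.89 + 212.67 + 641.53 = 585.31 m.
Depth below ground = 842.3 − 585.31 = 257.0 m.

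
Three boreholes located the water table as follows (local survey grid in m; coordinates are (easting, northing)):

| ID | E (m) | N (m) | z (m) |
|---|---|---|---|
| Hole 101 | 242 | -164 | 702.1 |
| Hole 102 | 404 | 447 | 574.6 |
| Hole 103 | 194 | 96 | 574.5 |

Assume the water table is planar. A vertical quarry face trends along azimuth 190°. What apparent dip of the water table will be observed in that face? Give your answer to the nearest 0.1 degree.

Two edge vectors: Hole 101→Hole 102 = (162, 611, -127.5), Hole 101→Hole 103 = (-48, 260, -127.6).
Normal n = (Hole 101→Hole 102) × (Hole 101→Hole 103) = (-44813.6, 26791.2, 71448).
So ∂z/∂E = −n_x/n_z = 0.62722 and ∂z/∂N = −n_y/n_z = −0.37497.
Unit vector along 190° is (sin 190°, cos 190°) = (-0.1736, -0.9848).
Slope in that direction = a·(-0.1736) + b·(-0.9848) = 0.26036.
Apparent dip = arctan|0.26036| = 14.6° (true dip is 36.2°, so apparent ≤ true as expected).

14.6°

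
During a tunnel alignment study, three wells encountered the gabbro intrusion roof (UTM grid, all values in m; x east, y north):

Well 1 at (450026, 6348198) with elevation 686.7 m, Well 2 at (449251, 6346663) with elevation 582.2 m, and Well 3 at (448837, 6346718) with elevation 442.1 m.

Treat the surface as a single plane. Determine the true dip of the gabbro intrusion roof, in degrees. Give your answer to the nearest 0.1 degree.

18.8°

Two edge vectors: Well 1→Well 2 = (-775, -1535, -104.5), Well 1→Well 3 = (-1189, -1480, -244.6).
Normal n = (Well 1→Well 2) × (Well 1→Well 3) = (220801, -65314.5, -678115).
So ∂z/∂x = −n_x/n_z = 0.32561 and ∂z/∂y = −n_y/n_z = −0.09632.
Gradient magnitude |∇z| = √(a² + b²) = √(0.10602 + 0.00928) = 0.33956.
True dip = arctan(0.33956) = 18.8°, dipping toward WNW (azimuth ≈ 286°).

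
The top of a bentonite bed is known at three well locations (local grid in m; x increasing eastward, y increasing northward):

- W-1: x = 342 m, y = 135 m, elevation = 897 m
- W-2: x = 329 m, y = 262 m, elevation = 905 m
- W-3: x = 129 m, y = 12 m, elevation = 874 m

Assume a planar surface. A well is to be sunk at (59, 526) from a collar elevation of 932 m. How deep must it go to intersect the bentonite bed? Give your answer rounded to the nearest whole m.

Two edge vectors: W-1→W-2 = (-13, 127, 8), W-1→W-3 = (-213, -123, -23).
Normal n = (W-1→W-2) × (W-1→W-3) = (-1937, -2003, 28650).
So ∂z/∂x = −n_x/n_z = 0.06761 and ∂z/∂y = −n_y/n_z = 0.06991.
Intercept c from W-1: 897 − 23.12 − 9.44 = 864.44.
At (59, 526): z_contact = 4.0 + 36.8 + 864.44 = 905.2 m.
Depth below ground = 932 − 905.2 = 27 m.

27 m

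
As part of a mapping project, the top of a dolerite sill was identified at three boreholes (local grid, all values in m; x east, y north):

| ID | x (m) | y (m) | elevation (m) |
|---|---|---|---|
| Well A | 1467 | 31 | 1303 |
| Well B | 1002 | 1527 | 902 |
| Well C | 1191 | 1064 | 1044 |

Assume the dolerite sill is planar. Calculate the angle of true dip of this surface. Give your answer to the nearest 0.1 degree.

Two edge vectors: Well A→Well B = (-465, 1496, -401), Well A→Well C = (-276, 1033, -259).
Normal n = (Well A→Well B) × (Well A→Well C) = (26769, -9759, -67449).
So ∂z/∂x = −n_x/n_z = 0.39688 and ∂z/∂y = −n_y/n_z = −0.14469.
Gradient magnitude |∇z| = √(a² + b²) = √(0.15751 + 0.02093) = 0.42243.
True dip = arctan(0.42243) = 22.9°, dipping toward WNW (azimuth ≈ 290°).

22.9°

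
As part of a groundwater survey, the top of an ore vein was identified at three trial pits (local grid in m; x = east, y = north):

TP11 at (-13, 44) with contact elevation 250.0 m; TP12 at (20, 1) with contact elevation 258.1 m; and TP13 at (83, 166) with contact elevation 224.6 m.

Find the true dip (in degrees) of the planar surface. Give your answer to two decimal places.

11.23°

Let the plane be z = a·x + b·y + c.
TP12−TP11: 33a − 43b = 8.1;  TP13−TP11: 96a + 122b = −25.4.
Solving gives a = −0.01275, b = −0.19816.
Gradient magnitude |∇z| = √(a² + b²) = √(0.00016 + 0.03927) = 0.19857.
True dip = arctan(0.19857) = 11.23°, dipping toward N (azimuth ≈ 004°).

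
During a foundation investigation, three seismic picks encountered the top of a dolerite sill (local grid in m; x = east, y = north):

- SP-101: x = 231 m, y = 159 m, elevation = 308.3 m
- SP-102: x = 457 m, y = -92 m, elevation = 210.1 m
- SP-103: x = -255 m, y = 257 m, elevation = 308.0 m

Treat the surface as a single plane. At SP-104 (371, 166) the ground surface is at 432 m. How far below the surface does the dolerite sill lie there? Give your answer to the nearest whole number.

107 m

Two edge vectors: SP-101→SP-102 = (226, -251, -98.2), SP-101→SP-103 = (-486, 98, -0.3).
Normal n = (SP-101→SP-102) × (SP-101→SP-103) = (9698.9, 47793, -99838).
So ∂z/∂x = −n_x/n_z = 0.09715 and ∂z/∂y = −n_y/n_z = 0.47871.
Intercept c from SP-101: 308.3 − 22.44 − 76.11 = 209.75.
At (371, 166): z_contact = 36.0 + 79.5 + 209.75 = 325.3 m.
Depth below ground = 432 − 325.3 = 107 m.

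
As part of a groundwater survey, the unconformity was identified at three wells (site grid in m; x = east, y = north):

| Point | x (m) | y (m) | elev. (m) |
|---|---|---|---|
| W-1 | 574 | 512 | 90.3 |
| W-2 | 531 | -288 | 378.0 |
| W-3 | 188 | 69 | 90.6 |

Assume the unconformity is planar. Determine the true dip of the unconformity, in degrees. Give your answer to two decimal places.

Two edge vectors: W-1→W-2 = (-43, -800, 287.7), W-1→W-3 = (-386, -443, 0.3).
Normal n = (W-1→W-2) × (W-1→W-3) = (127211.1, -111039.3, -289751).
So ∂z/∂x = −n_x/n_z = 0.43904 and ∂z/∂y = −n_y/n_z = −0.38322.
Gradient magnitude |∇z| = √(a² + b²) = √(0.19275 + 0.14686) = 0.58276.
True dip = arctan(0.58276) = 30.23°, dipping toward NW (azimuth ≈ 311°).

30.23°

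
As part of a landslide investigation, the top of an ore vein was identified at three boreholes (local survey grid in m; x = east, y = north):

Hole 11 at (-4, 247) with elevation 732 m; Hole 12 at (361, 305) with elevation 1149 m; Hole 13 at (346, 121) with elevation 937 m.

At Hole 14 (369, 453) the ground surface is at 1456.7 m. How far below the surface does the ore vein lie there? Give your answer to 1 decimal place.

Two edge vectors: Hole 11→Hole 12 = (365, 58, 417), Hole 11→Hole 13 = (350, -126, 205).
Normal n = (Hole 11→Hole 12) × (Hole 11→Hole 13) = (64432, 71125, -66290).
So ∂z/∂x = −n_x/n_z = 0.97197 and ∂z/∂y = −n_y/n_z = 1.07294.
Intercept c from Hole 11: 732 + 3.89 − 265.02 = 470.87.
At (369, 453): z_contact = 358.66 + 486.04 + 470.87 = 1315.57 m.
Depth below ground = 1456.7 − 1315.57 = 141.1 m.

141.1 m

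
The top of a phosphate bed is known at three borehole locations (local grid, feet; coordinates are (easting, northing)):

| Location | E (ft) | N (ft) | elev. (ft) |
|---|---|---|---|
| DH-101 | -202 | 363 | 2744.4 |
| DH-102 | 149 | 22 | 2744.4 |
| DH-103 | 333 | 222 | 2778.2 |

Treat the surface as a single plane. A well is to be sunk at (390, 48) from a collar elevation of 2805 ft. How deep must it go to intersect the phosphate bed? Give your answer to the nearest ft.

37 ft

Let the plane be z = a·E + b·N + c.
DH-102−DH-101: 351a − 341b = 0;  DH-103−DH-101: 535a − 141b = 33.8.
Solving gives a = 0.08670, b = 0.08924.
Then c = 2744.4 − a·-202 − b·363 = 2729.52.
At (390, 48): z_contact = 33.8 + 4.3 + 2729.52 = 2767.6 ft.
Depth below ground = 2805 − 2767.6 = 37 ft.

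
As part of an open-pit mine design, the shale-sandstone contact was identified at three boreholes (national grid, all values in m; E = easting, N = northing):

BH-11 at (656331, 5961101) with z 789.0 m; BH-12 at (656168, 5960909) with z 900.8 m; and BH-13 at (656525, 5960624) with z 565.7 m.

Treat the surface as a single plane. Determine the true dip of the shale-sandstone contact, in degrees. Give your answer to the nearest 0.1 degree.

40.2°

Let the plane be z = a·E + b·N + c.
BH-12−BH-11: −163a − 192b = 111.8;  BH-13−BH-11: 194a − 477b = −223.3.
Solving gives a = −0.83655, b = 0.12790.
Gradient magnitude |∇z| = √(a² + b²) = √(0.69981 + 0.01636) = 0.84627.
True dip = arctan(0.84627) = 40.2°, dipping toward E (azimuth ≈ 099°).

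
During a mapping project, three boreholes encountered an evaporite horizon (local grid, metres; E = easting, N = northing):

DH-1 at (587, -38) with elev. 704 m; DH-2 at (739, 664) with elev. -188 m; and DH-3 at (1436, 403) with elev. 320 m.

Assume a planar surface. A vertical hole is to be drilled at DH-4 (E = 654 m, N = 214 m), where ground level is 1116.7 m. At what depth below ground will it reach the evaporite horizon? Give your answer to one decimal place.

730.0 m

Let the plane be z = a·E + b·N + c.
DH-2−DH-1: 152a + 702b = −892;  DH-3−DH-1: 849a + 441b = −384.
Solving gives a = 0.234049, b = −1.321333.
Then c = 704 − a·587 − b·-38 = 516.40.
At (654, 214): z_contact = 153.07 − 282.77 + 516.40 = 386.71 m.
Depth below ground = 1116.7 − 386.71 = 730.0 m.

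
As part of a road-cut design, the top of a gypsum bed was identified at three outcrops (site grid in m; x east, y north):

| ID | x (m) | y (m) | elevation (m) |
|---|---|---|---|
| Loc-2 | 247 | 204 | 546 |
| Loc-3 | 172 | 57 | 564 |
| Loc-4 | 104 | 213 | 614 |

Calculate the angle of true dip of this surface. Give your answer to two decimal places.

25.76°

Let the plane be z = a·x + b·y + c.
Loc-3−Loc-2: −75a − 147b = 18;  Loc-4−Loc-2: −143a + 9b = 68.
Solving gives a = −0.46820, b = 0.11643.
Gradient magnitude |∇z| = √(a² + b²) = √(0.21921 + 0.01356) = 0.48246.
True dip = arctan(0.48246) = 25.76°, dipping toward ESE (azimuth ≈ 104°).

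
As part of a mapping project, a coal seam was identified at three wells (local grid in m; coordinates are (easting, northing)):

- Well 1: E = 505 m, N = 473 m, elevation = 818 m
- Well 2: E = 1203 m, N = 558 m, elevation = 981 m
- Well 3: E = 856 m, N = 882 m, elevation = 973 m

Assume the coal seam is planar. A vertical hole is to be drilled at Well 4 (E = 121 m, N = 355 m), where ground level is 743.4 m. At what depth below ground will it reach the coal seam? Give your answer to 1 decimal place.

29.3 m

Two edge vectors: Well 1→Well 2 = (698, 85, 163), Well 1→Well 3 = (351, 409, 155).
Normal n = (Well 1→Well 2) × (Well 1→Well 3) = (-53492, -50977, 255647).
So ∂z/∂E = −n_x/n_z = 0.209242 and ∂z/∂N = −n_y/n_z = 0.199404.
Intercept c from Well 1: 818 − 105.67 − 94.32 = 618.01.
At (121, 355): z_contact = 25.32 + 70.79 + 618.01 = 714.12 m.
Depth below ground = 743.4 − 714.12 = 29.3 m.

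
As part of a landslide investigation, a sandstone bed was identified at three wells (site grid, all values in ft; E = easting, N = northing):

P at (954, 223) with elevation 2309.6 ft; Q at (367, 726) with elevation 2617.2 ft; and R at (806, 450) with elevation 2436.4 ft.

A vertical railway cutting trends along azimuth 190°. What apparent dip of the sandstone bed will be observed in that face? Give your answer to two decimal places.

25.00°

Two edge vectors: P→Q = (-587, 503, 307.6), P→R = (-148, 227, 126.8).
Normal n = (P→Q) × (P→R) = (-6044.8, 28906.8, -58805).
So ∂z/∂E = −n_x/n_z = −0.10279 and ∂z/∂N = −n_y/n_z = 0.49157.
Unit vector along 190° is (sin 190°, cos 190°) = (-0.1736, -0.9848).
Slope in that direction = a·(-0.1736) + b·(-0.9848) = −0.46625.
Apparent dip = arctan|0.46625| = 25.00° (true dip is 26.7°, so apparent ≤ true as expected).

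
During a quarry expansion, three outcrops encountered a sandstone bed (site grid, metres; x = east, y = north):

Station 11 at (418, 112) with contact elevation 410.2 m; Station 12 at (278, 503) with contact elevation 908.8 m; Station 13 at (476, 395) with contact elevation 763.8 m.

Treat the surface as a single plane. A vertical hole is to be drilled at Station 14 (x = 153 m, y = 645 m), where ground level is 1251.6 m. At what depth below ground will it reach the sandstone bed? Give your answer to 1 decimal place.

Let the plane be z = a·x + b·y + c.
Station 12−Station 11: −140a + 391b = 498.6;  Station 13−Station 11: 58a + 283b = 353.6.
Solving gives a = −0.04569, b = 1.25883.
Then c = 410.2 − a·418 − b·112 = 288.31.
At (153, 645): z_contact = −6.99 + 811.95 + 288.31 = 1093.27 m.
Depth below ground = 1251.6 − 1093.27 = 158.3 m.

158.3 m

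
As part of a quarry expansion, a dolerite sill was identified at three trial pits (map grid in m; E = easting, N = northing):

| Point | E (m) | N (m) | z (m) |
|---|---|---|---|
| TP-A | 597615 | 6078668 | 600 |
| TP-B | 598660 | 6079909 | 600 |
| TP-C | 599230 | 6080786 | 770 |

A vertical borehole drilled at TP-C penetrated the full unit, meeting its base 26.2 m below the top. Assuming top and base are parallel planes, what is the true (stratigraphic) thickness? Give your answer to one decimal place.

15.8 m

Two edge vectors: TP-A→TP-B = (1045, 1241, 0), TP-A→TP-C = (1615, 2118, 170).
Normal n = (TP-A→TP-B) × (TP-A→TP-C) = (210970, -177650, 209095).
So ∂z/∂E = −n_x/n_z = −1.00897 and ∂z/∂N = −n_y/n_z = 0.84961.
|∇z| = √(a²+b²) = 1.31904, so dip δ = arctan(1.31904) = 52.83°.
True thickness = vertical thickness × cos δ = 26.2 × cos 52.83° = 15.8 m.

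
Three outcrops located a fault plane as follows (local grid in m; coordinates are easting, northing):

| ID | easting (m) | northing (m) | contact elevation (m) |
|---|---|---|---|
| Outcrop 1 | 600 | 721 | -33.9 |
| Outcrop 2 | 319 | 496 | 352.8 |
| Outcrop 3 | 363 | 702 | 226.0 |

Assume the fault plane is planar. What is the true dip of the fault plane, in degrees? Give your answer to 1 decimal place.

48.6°

Two edge vectors: Outcrop 1→Outcrop 2 = (-281, -225, 386.7), Outcrop 1→Outcrop 3 = (-237, -19, 259.9).
Normal n = (Outcrop 1→Outcrop 2) × (Outcrop 1→Outcrop 3) = (-51130.2, -18616, -47986).
So ∂z/∂easting = −n_x/n_z = −1.06552 and ∂z/∂northing = −n_y/n_z = −0.38795.
Gradient magnitude |∇z| = √(a² + b²) = √(1.13534 + 0.15050) = 1.13395.
True dip = arctan(1.13395) = 48.6°, dipping toward ENE (azimuth ≈ 070°).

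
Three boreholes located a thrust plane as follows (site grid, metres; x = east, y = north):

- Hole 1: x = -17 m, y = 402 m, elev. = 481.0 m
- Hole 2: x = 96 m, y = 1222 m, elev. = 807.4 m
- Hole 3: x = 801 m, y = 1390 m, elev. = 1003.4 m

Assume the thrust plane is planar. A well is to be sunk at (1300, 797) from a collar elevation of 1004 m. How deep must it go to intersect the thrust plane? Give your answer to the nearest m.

127 m

Let the plane be z = a·x + b·y + c.
Hole 2−Hole 1: 113a + 820b = 326.4;  Hole 3−Hole 1: 818a + 988b = 522.4.
Solving gives a = 0.18938, b = 0.37195.
Then c = 481 − a·-17 − b·402 = 334.69.
At (1300, 797): z_contact = 246.2 + 296.4 + 334.69 = 877.3 m.
Depth below ground = 1004 − 877.3 = 127 m.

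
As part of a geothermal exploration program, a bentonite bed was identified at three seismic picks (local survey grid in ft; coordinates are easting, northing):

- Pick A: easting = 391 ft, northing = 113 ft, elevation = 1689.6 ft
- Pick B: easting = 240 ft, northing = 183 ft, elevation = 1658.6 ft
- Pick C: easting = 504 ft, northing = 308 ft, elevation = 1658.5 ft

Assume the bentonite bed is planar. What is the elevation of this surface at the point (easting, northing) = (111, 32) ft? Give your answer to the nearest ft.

1678 ft

Let the plane be z = a·easting + b·northing + c.
Pick B−Pick A: −151a + 70b = −31;  Pick C−Pick A: 113a + 195b = −31.1.
Solving gives a = 0.10355, b = −0.21949.
Then c = 1689.6 − a·391 − b·113 = 1673.92.
At (111, 32): z = 11.5 − 7.0 + 1673.92 = 1678.4 ft.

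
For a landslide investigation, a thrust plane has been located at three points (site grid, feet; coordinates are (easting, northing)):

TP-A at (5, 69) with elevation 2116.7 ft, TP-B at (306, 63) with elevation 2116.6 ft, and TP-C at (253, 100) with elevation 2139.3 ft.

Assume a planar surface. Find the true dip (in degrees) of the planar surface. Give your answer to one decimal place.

Two edge vectors: TP-A→TP-B = (301, -6, -0.1), TP-A→TP-C = (248, 31, 22.6).
Normal n = (TP-A→TP-B) × (TP-A→TP-C) = (-132.5, -6827.4, 10819).
So ∂z/∂E = −n_x/n_z = 0.01225 and ∂z/∂N = −n_y/n_z = 0.63106.
Gradient magnitude |∇z| = √(a² + b²) = √(0.00015 + 0.39823) = 0.63118.
True dip = arctan(0.63118) = 32.3°, dipping toward S (azimuth ≈ 181°).

32.3°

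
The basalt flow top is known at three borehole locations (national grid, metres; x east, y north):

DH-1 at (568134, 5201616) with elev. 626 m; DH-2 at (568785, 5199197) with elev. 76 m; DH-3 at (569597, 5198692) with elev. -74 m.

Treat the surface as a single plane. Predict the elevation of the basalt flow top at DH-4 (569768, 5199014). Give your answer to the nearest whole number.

Let the plane be z = a·x + b·y + c.
DH-2−DH-1: 651a − 2419b = −550;  DH-3−DH-1: 1463a − 2924b = −700.
Solving gives a = −0.05203388, b = 0.21336335.
Then c = 626 − a·568134 − b·5201616 = −1079646.01.
At (569768, 5199014): z = −29647.2 + 1109279.0 − 1079646.01 = -14.2 m.

-14 m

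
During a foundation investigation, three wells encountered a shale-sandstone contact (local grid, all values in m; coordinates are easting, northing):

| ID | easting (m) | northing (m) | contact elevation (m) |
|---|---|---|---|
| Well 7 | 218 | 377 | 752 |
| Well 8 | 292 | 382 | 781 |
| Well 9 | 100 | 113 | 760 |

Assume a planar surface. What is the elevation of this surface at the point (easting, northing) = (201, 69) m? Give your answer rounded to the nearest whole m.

Two edge vectors: Well 7→Well 8 = (74, 5, 29), Well 7→Well 9 = (-118, -264, 8).
Normal n = (Well 7→Well 8) × (Well 7→Well 9) = (7696, -4014, -18946).
So ∂z/∂easting = −n_x/n_z = 0.40621 and ∂z/∂northing = −n_y/n_z = −0.21187.
Intercept c from Well 7: 752 − 88.55 + 79.87 = 743.32.
At (201, 69): z = 81.6 − 14.6 + 743.32 = 810.3 m.

810 m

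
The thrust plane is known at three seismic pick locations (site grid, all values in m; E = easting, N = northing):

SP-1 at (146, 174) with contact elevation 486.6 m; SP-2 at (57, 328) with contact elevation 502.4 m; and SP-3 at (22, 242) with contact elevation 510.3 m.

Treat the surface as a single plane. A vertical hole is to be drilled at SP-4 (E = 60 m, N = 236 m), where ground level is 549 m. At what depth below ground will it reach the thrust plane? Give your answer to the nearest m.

Let the plane be z = a·E + b·N + c.
SP-2−SP-1: −89a + 154b = 15.8;  SP-3−SP-1: −124a + 68b = 23.7.
Solving gives a = −0.19744, b = −0.01151.
Then c = 486.6 − a·146 − b·174 = 517.43.
At (60, 236): z_contact = −11.8 − 2.7 + 517.43 = 502.9 m.
Depth below ground = 549 − 502.9 = 46 m.

46 m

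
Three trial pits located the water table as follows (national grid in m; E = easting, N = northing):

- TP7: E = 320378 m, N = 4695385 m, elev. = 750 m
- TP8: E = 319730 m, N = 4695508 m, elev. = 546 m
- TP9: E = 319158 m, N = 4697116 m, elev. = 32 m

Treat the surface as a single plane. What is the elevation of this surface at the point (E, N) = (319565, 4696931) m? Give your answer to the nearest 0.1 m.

184.1 m

Let the plane be z = a·E + b·N + c.
TP8−TP7: −648a + 123b = −204;  TP9−TP7: −1220a + 1731b = −718.
Solving gives a = 0.272542578, b = −0.222702516.
Then c = 750 − a·320378 − b·4695385 = 959107.41.
At (319565, 4696931): z = 87095.1 − 1046018.4 + 959107.41 = 184.1 m.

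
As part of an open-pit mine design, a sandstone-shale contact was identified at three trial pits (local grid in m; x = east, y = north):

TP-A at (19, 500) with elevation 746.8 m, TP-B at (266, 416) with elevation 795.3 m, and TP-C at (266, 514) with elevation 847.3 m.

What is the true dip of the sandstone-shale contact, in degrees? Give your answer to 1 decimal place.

33.1°

Let the plane be z = a·x + b·y + c.
TP-B−TP-A: 247a − 84b = 48.5;  TP-C−TP-A: 247a + 14b = 100.5.
Solving gives a = 0.37681, b = 0.53061.
Gradient magnitude |∇z| = √(a² + b²) = √(0.14198 + 0.28155) = 0.65079.
True dip = arctan(0.65079) = 33.1°, dipping toward SW (azimuth ≈ 215°).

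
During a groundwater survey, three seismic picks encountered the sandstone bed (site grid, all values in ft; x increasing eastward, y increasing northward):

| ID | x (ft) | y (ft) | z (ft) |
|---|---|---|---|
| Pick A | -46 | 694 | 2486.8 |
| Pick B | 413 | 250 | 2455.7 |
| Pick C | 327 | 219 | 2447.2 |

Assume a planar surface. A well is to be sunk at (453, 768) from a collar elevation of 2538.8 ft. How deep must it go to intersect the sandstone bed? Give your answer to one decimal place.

16.0 ft

Let the plane be z = a·x + b·y + c.
Pick B−Pick A: 459a − 444b = −31.1;  Pick C−Pick A: 373a − 475b = −39.6.
Solving gives a = 0.05361, b = 0.12547.
Then c = 2486.8 − a·-46 − b·694 = 2402.19.
At (453, 768): z_contact = 24.29 + 96.36 + 2402.19 = 2522.84 ft.
Depth below ground = 2538.8 − 2522.84 = 16.0 ft.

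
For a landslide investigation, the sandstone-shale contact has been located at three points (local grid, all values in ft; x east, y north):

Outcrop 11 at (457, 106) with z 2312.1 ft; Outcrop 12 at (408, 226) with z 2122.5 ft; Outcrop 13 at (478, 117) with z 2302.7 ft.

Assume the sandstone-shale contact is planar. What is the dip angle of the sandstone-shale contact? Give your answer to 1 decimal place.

Let the plane be z = a·x + b·y + c.
Outcrop 12−Outcrop 11: −49a + 120b = −189.6;  Outcrop 13−Outcrop 11: 21a + 11b = −9.4.
Solving gives a = 0.31304, b = −1.45217.
Gradient magnitude |∇z| = √(a² + b²) = √(0.09800 + 2.10881) = 1.48553.
True dip = arctan(1.48553) = 56.1°, dipping toward NNW (azimuth ≈ 348°).

56.1°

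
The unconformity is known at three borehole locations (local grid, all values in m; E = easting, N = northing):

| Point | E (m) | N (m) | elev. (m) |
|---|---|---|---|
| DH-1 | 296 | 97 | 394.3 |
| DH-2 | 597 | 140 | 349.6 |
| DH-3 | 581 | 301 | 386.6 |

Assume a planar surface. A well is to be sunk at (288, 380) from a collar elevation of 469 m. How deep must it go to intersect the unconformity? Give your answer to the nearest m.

13 m

Two edge vectors: DH-1→DH-2 = (301, 43, -44.7), DH-1→DH-3 = (285, 204, -7.7).
Normal n = (DH-1→DH-2) × (DH-1→DH-3) = (8787.7, -10421.8, 49149).
So ∂z/∂E = −n_x/n_z = −0.17880 and ∂z/∂N = −n_y/n_z = 0.21205.
Intercept c from DH-1: 394.3 + 52.92 − 20.57 = 426.66.
At (288, 380): z_contact = −51.5 + 80.6 + 426.66 = 455.7 m.
Depth below ground = 469 − 455.7 = 13 m.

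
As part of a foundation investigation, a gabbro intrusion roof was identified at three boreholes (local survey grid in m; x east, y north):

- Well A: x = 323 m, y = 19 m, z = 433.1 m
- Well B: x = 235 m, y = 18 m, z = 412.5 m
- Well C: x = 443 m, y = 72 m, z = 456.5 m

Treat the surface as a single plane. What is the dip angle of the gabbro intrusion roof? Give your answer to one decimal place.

Two edge vectors: Well A→Well B = (-88, -1, -20.6), Well A→Well C = (120, 53, 23.4).
Normal n = (Well A→Well B) × (Well A→Well C) = (1068.4, -412.8, -4544).
So ∂z/∂x = −n_x/n_z = 0.23512 and ∂z/∂y = −n_y/n_z = −0.09085.
Gradient magnitude |∇z| = √(a² + b²) = √(0.05528 + 0.00825) = 0.25206.
True dip = arctan(0.25206) = 14.1°, dipping toward WNW (azimuth ≈ 291°).

14.1°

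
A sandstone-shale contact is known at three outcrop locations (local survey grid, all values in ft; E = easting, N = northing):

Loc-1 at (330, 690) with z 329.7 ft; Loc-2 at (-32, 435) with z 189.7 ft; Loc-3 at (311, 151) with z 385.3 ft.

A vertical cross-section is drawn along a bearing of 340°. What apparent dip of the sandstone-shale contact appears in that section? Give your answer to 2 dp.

15.31°

Let the plane be z = a·E + b·N + c.
Loc-2−Loc-1: −362a − 255b = −140;  Loc-3−Loc-1: −19a − 539b = 55.6.
Solving gives a = 0.47110, b = −0.11976.
Unit vector along 340° is (sin 340°, cos 340°) = (-0.3420, 0.9397).
Slope in that direction = a·(-0.3420) + b·(0.9397) = −0.27366.
Apparent dip = arctan|0.27366| = 15.31° (true dip is 25.9°, so apparent ≤ true as expected).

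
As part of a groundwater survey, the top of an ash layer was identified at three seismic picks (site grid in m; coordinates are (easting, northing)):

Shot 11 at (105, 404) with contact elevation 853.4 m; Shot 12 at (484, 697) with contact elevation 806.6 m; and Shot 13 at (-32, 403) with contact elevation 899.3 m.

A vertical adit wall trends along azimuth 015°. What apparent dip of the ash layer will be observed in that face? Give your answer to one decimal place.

Let the plane be z = a·E + b·N + c.
Shot 12−Shot 11: 379a + 293b = −46.8;  Shot 13−Shot 11: −137a − 1b = 45.9.
Solving gives a = −0.33705, b = 0.27626.
Unit vector along 015° is (sin 15°, cos 15°) = (0.2588, 0.9659).
Slope in that direction = a·(0.2588) + b·(0.9659) = 0.17961.
Apparent dip = arctan|0.17961| = 10.2° (true dip is 23.5°, so apparent ≤ true as expected).

10.2°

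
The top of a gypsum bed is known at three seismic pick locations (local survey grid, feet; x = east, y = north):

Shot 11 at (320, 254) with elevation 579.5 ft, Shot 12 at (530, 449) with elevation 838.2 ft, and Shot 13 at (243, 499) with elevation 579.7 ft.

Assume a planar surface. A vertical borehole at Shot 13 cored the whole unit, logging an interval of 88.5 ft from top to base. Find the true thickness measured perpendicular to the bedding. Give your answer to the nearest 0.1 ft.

Let the plane be z = a·x + b·y + c.
Shot 12−Shot 11: 210a + 195b = 258.7;  Shot 13−Shot 11: −77a + 245b = 0.2.
Solving gives a = 0.95302, b = 0.30034.
|∇z| = √(a²+b²) = 0.99922, so dip δ = arctan(0.99922) = 44.98°.
True thickness = vertical thickness × cos δ = 88.5 × cos 44.98° = 62.6 ft.

62.6 ft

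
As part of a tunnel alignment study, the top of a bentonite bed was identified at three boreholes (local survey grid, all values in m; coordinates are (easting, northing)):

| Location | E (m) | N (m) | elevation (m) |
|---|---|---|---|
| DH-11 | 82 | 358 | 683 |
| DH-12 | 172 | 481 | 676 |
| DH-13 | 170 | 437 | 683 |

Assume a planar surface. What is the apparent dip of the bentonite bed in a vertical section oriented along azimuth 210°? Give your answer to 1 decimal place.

Two edge vectors: DH-11→DH-12 = (90, 123, -7), DH-11→DH-13 = (88, 79, 0).
Normal n = (DH-11→DH-12) × (DH-11→DH-13) = (553, -616, -3714).
So ∂z/∂E = −n_x/n_z = 0.14890 and ∂z/∂N = −n_y/n_z = −0.16586.
Unit vector along 210° is (sin 210°, cos 210°) = (-0.5000, -0.8660).
Slope in that direction = a·(-0.5000) + b·(-0.8660) = 0.06919.
Apparent dip = arctan|0.06919| = 4.0° (true dip is 12.6°, so apparent ≤ true as expected).

4.0°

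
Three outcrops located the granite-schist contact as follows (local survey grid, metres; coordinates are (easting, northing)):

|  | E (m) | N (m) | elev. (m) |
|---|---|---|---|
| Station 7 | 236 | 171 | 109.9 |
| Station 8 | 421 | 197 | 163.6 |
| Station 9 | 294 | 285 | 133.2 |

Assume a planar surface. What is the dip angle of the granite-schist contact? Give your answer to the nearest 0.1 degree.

Two edge vectors: Station 7→Station 8 = (185, 26, 53.7), Station 7→Station 9 = (58, 114, 23.3).
Normal n = (Station 7→Station 8) × (Station 7→Station 9) = (-5516, -1195.9, 19582).
So ∂z/∂E = −n_x/n_z = 0.28169 and ∂z/∂N = −n_y/n_z = 0.06107.
Gradient magnitude |∇z| = √(a² + b²) = √(0.07935 + 0.00373) = 0.28823.
True dip = arctan(0.28823) = 16.1°, dipping toward WSW (azimuth ≈ 258°).

16.1°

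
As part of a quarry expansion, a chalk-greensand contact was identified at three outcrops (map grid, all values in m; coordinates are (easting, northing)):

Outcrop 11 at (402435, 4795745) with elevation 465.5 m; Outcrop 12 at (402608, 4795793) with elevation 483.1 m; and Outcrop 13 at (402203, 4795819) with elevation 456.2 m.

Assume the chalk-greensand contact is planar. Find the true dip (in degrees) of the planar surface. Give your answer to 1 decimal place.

7.2°

Let the plane be z = a·E + b·N + c.
Outcrop 12−Outcrop 11: 173a + 48b = 17.6;  Outcrop 13−Outcrop 11: −232a + 74b = −9.3.
Solving gives a = 0.07306, b = 0.10336.
Gradient magnitude |∇z| = √(a² + b²) = √(0.00534 + 0.01068) = 0.12657.
True dip = arctan(0.12657) = 7.2°, dipping toward SW (azimuth ≈ 215°).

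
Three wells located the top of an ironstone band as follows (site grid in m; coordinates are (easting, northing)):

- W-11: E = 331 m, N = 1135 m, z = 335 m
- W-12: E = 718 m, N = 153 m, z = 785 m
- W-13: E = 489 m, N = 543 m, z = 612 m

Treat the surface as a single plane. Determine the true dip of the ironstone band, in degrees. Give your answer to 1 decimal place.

Two edge vectors: W-11→W-12 = (387, -982, 450), W-11→W-13 = (158, -592, 277).
Normal n = (W-11→W-12) × (W-11→W-13) = (-5614, -36099, -73948).
So ∂z/∂E = −n_x/n_z = −0.07592 and ∂z/∂N = −n_y/n_z = −0.48817.
Gradient magnitude |∇z| = √(a² + b²) = √(0.00576 + 0.23831) = 0.49404.
True dip = arctan(0.49404) = 26.3°, dipping toward N (azimuth ≈ 009°).

26.3°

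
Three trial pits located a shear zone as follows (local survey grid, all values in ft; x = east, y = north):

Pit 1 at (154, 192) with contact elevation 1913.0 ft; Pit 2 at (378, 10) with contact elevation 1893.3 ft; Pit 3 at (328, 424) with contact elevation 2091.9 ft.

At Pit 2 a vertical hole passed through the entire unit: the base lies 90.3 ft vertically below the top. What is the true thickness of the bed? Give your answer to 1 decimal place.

76.8 ft

Let the plane be z = a·x + b·y + c.
Pit 2−Pit 1: 224a − 182b = −19.7;  Pit 3−Pit 1: 174a + 232b = 178.9.
Solving gives a = 0.33466, b = 0.52013.
|∇z| = √(a²+b²) = 0.61849, so dip δ = arctan(0.61849) = 31.74°.
True thickness = vertical thickness × cos δ = 90.3 × cos 31.74° = 76.8 ft.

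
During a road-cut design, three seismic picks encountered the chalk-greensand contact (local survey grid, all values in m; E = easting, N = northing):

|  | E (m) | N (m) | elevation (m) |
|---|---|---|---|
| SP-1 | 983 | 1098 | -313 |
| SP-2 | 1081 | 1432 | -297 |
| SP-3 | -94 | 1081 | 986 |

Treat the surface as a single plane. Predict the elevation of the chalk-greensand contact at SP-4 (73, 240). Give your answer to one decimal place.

Two edge vectors: SP-1→SP-2 = (98, 334, 16), SP-1→SP-3 = (-1077, -17, 1299).
Normal n = (SP-1→SP-2) × (SP-1→SP-3) = (434138, -144534, 358052).
So ∂z/∂E = −n_x/n_z = −1.212500 and ∂z/∂N = −n_y/n_z = 0.403668.
Intercept c from SP-1: -313 + 1191.89 − 443.23 = 435.66.
At (73, 240): z = −88.5 + 96.9 + 435.66 = 444.0 m.

444.0 m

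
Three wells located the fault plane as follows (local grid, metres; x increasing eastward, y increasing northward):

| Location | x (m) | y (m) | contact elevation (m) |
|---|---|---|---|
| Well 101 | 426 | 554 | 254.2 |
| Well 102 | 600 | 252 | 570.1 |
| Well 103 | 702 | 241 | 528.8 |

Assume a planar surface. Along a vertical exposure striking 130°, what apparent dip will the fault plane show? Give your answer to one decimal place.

Two edge vectors: Well 101→Well 102 = (174, -302, 315.9), Well 101→Well 103 = (276, -313, 274.6).
Normal n = (Well 101→Well 102) × (Well 101→Well 103) = (15947.5, 39408, 28890).
So ∂z/∂x = −n_x/n_z = −0.55201 and ∂z/∂y = −n_y/n_z = −1.36407.
Unit vector along 130° is (sin 130°, cos 130°) = (0.7660, -0.6428).
Slope in that direction = a·(0.7660) + b·(-0.6428) = 0.45395.
Apparent dip = arctan|0.45395| = 24.4° (true dip is 55.8°, so apparent ≤ true as expected).

24.4°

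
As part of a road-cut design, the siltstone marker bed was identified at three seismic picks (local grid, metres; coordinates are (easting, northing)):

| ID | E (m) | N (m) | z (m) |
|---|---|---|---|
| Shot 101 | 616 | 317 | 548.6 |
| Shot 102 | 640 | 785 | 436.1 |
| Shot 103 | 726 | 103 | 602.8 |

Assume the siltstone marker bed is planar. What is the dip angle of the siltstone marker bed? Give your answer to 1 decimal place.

13.6°

Let the plane be z = a·E + b·N + c.
Shot 102−Shot 101: 24a + 468b = −112.5;  Shot 103−Shot 101: 110a − 214b = 54.2.
Solving gives a = 0.02280, b = −0.24155.
Gradient magnitude |∇z| = √(a² + b²) = √(0.00052 + 0.05835) = 0.24263.
True dip = arctan(0.24263) = 13.6°, dipping toward N (azimuth ≈ 355°).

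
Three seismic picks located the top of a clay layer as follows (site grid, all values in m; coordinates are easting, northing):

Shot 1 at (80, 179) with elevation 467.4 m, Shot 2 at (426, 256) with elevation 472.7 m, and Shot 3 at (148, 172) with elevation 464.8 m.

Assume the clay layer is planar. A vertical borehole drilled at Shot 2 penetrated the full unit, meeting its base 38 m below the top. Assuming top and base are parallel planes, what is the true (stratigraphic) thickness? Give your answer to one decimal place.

37.5 m

Two edge vectors: Shot 1→Shot 2 = (346, 77, 5.3), Shot 1→Shot 3 = (68, -7, -2.6).
Normal n = (Shot 1→Shot 2) × (Shot 1→Shot 3) = (-163.1, 1260, -7658).
So ∂z/∂easting = −n_x/n_z = −0.02130 and ∂z/∂northing = −n_y/n_z = 0.16453.
|∇z| = √(a²+b²) = 0.16591, so dip δ = arctan(0.16591) = 9.42°.
True thickness = vertical thickness × cos δ = 38 × cos 9.42° = 37.5 m.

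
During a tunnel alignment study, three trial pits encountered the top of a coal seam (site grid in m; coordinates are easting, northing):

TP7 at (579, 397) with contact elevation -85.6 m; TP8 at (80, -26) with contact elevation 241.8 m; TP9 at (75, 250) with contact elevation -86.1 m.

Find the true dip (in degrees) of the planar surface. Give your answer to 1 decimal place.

Let the plane be z = a·easting + b·northing + c.
TP8−TP7: −499a − 423b = 327.4;  TP9−TP7: −504a − 147b = −0.5.
Solving gives a = 0.34568, b = −1.18178.
Gradient magnitude |∇z| = √(a² + b²) = √(0.11949 + 1.39661) = 1.23130.
True dip = arctan(1.23130) = 50.9°, dipping toward NNW (azimuth ≈ 344°).

50.9°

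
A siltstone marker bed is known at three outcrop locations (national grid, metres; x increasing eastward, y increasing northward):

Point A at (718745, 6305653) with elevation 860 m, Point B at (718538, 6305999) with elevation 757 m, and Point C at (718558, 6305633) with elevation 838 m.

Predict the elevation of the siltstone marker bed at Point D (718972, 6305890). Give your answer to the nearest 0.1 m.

Two edge vectors: Point A→Point B = (-207, 346, -103), Point A→Point C = (-187, -20, -22).
Normal n = (Point A→Point B) × (Point A→Point C) = (-9672, 14707, 68842).
So ∂z/∂x = −n_x/n_z = 0.140495628 and ∂z/∂y = −n_y/n_z = −0.213634119.
Intercept c from Point A: 860 − 100980.53 + 1347102.62 = 1246982.09.
At (718972, 6305890): z = 101012.4 − 1347153.3 + 1246982.09 = 841.3 m.

841.3 m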